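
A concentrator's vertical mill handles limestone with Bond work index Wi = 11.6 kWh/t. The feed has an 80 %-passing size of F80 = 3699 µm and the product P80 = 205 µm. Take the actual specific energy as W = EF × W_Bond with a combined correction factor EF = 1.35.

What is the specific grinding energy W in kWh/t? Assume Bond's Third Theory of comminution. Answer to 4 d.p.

W_Bond = 10·Wi·(1/√P₈₀ − 1/√F₈₀)
1/√205 = 0.069843;  1/√3699 = 0.016442
W = 10·11.6·(0.069843 − 0.016442) = 6.1945 kWh/t
W_actual = 1.35 × 6.1945 = 8.3626 kWh/t

W = 8.3626 kWh/t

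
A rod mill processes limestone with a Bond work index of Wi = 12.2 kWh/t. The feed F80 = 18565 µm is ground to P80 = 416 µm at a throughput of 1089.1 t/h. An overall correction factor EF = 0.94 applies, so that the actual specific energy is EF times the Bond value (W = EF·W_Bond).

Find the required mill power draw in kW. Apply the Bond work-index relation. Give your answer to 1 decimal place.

Bond:  W = 10 Wi (1/√P − 1/√F)
W = 10·12.2·(1/√416 − 1/√18565) = 10·12.2·(0.041690) = 5.0862 kWh/t
With EF = 0.94: W = 5.0862·0.94 = 4.7810 kWh/t
P = W·T = 4.7810·1089.1 = 5207.0 kW

P = 5207.0 kW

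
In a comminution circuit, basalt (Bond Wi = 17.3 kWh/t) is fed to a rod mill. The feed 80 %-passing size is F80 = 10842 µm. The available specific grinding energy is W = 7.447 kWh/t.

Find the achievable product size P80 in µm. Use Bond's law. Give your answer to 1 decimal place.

W = 10·Wi·(P80^(-½) − F80^(-½))
⇒ 1/√P80 = W/(10·Wi) + 1/√F80
  = 7.4470/(10·17.3) + 1/√10842 = 0.043046 + 0.009604 = 0.052650
P80 = (1/0.052650)² = 18.9933² = 360.75 µm

P80 = 360.7 µm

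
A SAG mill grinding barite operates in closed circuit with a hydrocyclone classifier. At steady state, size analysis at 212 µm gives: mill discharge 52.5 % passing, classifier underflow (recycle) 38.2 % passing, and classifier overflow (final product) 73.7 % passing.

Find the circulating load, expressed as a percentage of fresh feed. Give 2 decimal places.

Mass balance on the −212 µm fraction:
Fd + Rd = Ru + Fo ⇒ R/F = (o−d)/(d−u)
r = (73.7 − 52.5)/(52.5 − 38.2) = 21.2/14.3 = 1.4825
CL = 100·r = 148.25 %

CL = 148.25 %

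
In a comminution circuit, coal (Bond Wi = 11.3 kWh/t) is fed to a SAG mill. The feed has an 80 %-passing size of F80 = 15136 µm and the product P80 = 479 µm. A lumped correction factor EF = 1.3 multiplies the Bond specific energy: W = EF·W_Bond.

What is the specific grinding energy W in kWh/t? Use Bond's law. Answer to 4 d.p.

W = 5.5180 kWh/t

W = 10 Wi (P80^-0.5 − F80^-0.5)
1/√479 = 0.045691;  1/√15136 = 0.008128
W = 10·11.3·(0.045691 − 0.008128) = 4.2446 kWh/t
With EF = 1.3: W = 4.2446·1.3 = 5.5180 kWh/t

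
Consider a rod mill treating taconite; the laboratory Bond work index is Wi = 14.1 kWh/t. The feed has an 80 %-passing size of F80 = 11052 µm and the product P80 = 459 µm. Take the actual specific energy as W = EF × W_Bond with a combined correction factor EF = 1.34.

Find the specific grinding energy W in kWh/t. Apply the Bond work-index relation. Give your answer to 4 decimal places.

Bond:  W = 10 Wi (1/√P − 1/√F)
1/√459 = 0.046676;  1/√11052 = 0.009512
W = 10·14.1·(0.046676 − 0.009512) = 5.2401 kWh/t
Apply correction: 5.2401 × 1.34 = 7.0217 kWh/t

W = 7.0217 kWh/t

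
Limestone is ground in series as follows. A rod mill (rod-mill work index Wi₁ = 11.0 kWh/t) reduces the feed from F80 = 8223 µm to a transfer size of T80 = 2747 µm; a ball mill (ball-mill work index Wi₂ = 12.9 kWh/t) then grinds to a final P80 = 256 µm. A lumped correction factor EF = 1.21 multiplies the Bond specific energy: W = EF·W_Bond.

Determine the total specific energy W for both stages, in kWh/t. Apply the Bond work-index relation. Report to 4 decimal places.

W = 10·Wi·(P80^(-½) − F80^(-½))
Stage 1 (8223→2747 µm, Wi₁=11.0): W₁ = 10·11.0·(0.019080 − 0.011028) = 0.8857 kWh/t
Stage 2 (2747→256 µm, Wi₂=12.9): W₂ = 10·12.9·(0.062500 − 0.019080) = 5.6012 kWh/t
W = W₁ + W₂ = 0.8857 + 5.6012 = 6.4869 kWh/t
W_actual = 1.21 × 6.4869 = 7.8492 kWh/t

W = 7.8492 kWh/t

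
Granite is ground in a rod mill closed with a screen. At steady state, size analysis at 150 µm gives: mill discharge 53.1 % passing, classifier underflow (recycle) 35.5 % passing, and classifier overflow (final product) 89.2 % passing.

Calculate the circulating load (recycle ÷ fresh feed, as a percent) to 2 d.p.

CL = 205.11 %

Classifier node, passing 150 µm:
(1+r)d = ru + o → r = (o−d)/(d−u)
r = (89.2 − 53.1)/(53.1 − 35.5) = 36.1/17.6 = 2.0511
CL = 100·r = 205.11 %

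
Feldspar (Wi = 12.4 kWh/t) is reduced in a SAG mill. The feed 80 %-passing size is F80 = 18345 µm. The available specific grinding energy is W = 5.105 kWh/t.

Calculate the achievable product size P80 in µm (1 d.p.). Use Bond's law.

P80 = 424.2 µm

Bond:  W = 10 Wi (1/√P − 1/√F)
P80^-0.5 = F80^-0.5 + W/(10 Wi)
  = 5.1050/(10·12.4) + 1/√18345 = 0.041169 + 0.007383 = 0.048552
P80 = (1/0.048552)² = 20.5963² = 424.21 µm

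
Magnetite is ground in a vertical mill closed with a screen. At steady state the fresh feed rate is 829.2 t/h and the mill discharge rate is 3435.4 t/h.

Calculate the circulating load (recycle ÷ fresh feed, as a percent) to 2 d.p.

M = F + R at steady state, so:
R = M − F = 3435.4 − 829.2 = 2606.2 t/h
CL = 100·R/F = 100·2606.2/829.2 = 314.30 %

CL = 314.30 %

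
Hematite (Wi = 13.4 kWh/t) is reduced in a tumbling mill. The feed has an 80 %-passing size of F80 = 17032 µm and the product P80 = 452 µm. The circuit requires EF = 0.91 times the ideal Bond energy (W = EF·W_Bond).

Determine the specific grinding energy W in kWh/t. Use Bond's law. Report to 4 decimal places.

W = 10 Wi / √P80 − 10 Wi / √F80
1/√452 = 0.047036;  1/√17032 = 0.007662
W = 10·13.4·(0.047036 − 0.007662) = 5.2761 kWh/t
Corrected W = EF·W_Bond = 0.91·5.2761 = 4.8012 kWh/t

W = 4.8012 kWh/t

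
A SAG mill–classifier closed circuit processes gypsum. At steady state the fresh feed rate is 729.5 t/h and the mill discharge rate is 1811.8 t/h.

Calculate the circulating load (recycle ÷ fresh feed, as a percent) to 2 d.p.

M = F + R at steady state, so:
R = M − F = 1811.8 − 729.5 = 1082.3 t/h
CL = 100·R/F = 100·1082.3/729.5 = 148.36 %

CL = 148.36 %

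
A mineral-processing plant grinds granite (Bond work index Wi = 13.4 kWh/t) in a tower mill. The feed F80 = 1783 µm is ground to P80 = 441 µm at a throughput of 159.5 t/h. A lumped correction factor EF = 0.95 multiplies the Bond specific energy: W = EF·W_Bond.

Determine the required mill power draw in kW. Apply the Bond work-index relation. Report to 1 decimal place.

P = 486.0 kW

W = 10·Wi·(P80^(-½) − F80^(-½))
W = 10·13.4·(1/√441 − 1/√1783) = 10·13.4·(0.023937) = 3.2075 kWh/t
W_actual = 0.95 × 3.2075 = 3.0471 kWh/t
P_mill = W·ṁ = 3.0471·159.5 = 486.0 kW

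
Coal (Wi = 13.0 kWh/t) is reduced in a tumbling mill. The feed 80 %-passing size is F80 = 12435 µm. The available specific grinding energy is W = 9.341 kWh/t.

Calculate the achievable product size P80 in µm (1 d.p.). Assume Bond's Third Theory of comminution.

P80 = 153.1 µm

Bond:  W = 10 Wi (1/√P − 1/√F)
P80^-0.5 = F80^-0.5 + W/(10 Wi)
  = 9.3410/(10·13.0) + 1/√12435 = 0.071854 + 0.008968 = 0.080821
P80 = (1/0.080821)² = 12.3730² = 153.09 µm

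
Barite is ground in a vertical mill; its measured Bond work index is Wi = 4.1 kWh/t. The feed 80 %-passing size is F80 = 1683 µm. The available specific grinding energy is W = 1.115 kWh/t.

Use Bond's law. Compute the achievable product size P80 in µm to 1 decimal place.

W_Bond = 10·Wi·(1/√P₈₀ − 1/√F₈₀)
P80^-0.5 = F80^-0.5 + W/(10 Wi)
  = 1.1150/(10·4.1) + 1/√1683 = 0.027195 + 0.024376 = 0.051571
P80 = (1/0.051571)² = 19.3908² = 376.00 µm

P80 = 376.0 µm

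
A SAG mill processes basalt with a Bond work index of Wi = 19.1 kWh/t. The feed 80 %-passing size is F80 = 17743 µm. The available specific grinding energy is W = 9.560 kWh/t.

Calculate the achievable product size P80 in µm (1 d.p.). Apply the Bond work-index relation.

P80 = 301.8 µm

W_Bond = 10·Wi·(1/√P₈₀ − 1/√F₈₀)
1/√P80 = 1/√F80 + W/(10·Wi)
  = 9.5600/(10·19.1) + 1/√17743 = 0.050052 + 0.007507 = 0.057560
P80 = (1/0.057560)² = 17.3733² = 301.83 µm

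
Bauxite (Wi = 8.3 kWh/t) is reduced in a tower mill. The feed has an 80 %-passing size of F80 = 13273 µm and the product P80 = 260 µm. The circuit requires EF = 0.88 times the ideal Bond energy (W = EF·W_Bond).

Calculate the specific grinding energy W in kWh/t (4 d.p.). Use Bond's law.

W = 10 Wi (1/√P80 − 1/√F80)  [Bond]
1/√260 = 0.062017;  1/√13273 = 0.008680
W = 10·8.3·(0.062017 − 0.008680) = 4.4270 kWh/t
Corrected W = EF·W_Bond = 0.88·4.4270 = 3.8958 kWh/t

W = 3.8958 kWh/t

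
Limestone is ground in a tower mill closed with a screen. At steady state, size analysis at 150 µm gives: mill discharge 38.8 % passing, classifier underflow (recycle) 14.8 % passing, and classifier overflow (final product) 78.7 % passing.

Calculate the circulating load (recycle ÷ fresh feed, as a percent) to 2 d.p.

Let r = R/F. Size balance at 150 µm:
Fd + Rd = Ru + Fo ⇒ R/F = (o−d)/(d−u)
r = (78.7 − 38.8)/(38.8 − 14.8) = 39.9/24.0 = 1.6625
CL = 100·r = 166.25 %

CL = 166.25 %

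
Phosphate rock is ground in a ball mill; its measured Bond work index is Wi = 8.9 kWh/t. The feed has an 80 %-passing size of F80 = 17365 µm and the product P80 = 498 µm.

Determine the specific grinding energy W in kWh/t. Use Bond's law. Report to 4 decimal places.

W = 10·Wi·[P80^(−½) − F80^(−½)]
1/√498 = 0.044811;  1/√17365 = 0.007589
W = 10·8.9·(0.044811 − 0.007589) = 3.3128 kWh/t

W = 3.3128 kWh/t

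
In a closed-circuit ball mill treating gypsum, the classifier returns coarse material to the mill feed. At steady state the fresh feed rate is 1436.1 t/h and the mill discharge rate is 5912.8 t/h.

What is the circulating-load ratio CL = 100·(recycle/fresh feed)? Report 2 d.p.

Steady state: M = F + R.
R = M − F = 5912.8 − 1436.1 = 4476.7 t/h
CL = 100·R/F = 100·4476.7/1436.1 = 311.73 %

CL = 311.73 %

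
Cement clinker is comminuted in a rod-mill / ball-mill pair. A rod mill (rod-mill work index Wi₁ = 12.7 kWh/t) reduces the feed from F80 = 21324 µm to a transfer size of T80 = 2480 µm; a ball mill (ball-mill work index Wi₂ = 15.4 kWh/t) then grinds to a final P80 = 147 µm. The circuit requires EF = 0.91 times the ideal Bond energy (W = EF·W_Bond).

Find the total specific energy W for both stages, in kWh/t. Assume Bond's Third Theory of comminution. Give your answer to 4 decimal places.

W = 10 Wi (1/√P80 − 1/√F80)  [Bond]
Stage 1 (21324→2480 µm, Wi₁=12.7): W₁ = 10·12.7·(0.020080 − 0.006848) = 1.6805 kWh/t
Stage 2 (2480→147 µm, Wi₂=15.4): W₂ = 10·15.4·(0.082479 − 0.020080) = 9.6093 kWh/t
W = W₁ + W₂ = 1.6805 + 9.6093 = 11.2898 kWh/t
W_actual = 0.91 × 11.2898 = 10.2737 kWh/t

W = 10.2737 kWh/t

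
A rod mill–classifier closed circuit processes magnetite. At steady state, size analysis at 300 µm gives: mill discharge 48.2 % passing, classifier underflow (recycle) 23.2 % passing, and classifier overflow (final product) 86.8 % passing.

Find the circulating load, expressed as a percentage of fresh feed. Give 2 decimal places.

Let r = R/F. Size balance at 300 µm:
Fd + Rd = Ru + Fo ⇒ R/F = (o−d)/(d−u)
r = (86.8 − 48.2)/(48.2 − 23.2) = 38.6/25.0 = 1.5440
CL = 100·r = 154.40 %

CL = 154.40 %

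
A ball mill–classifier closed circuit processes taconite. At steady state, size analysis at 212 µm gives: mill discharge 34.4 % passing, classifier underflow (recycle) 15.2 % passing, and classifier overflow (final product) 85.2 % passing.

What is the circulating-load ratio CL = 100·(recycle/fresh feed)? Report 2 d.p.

Let r = R/F. Size balance at 212 µm:
(1+r)·d = r·u + o ⇒ r = (o−d)/(d−u)
r = (85.2 − 34.4)/(34.4 − 15.2) = 50.8/19.2 = 2.6458
CL = 100·r = 264.58 %

CL = 264.58 %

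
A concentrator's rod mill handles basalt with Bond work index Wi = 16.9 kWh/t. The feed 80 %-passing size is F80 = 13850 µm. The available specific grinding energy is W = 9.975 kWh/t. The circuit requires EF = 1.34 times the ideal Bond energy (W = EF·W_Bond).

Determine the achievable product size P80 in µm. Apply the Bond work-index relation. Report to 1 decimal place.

P80 = 362.2 µm

W = 10·Wi·[P80^(−½) − F80^(−½)]
W_Bond = W / EF = 9.975 / 1.34 = 7.4440 kWh/t
P80^(−½) = W_Bond/(10 Wi) + F80^(−½)
  = 7.4440/(10·16.9) + 1/√13850 = 0.044048 + 0.008497 = 0.052545
P80 = (1/0.052545)² = 19.0314² = 362.19 µm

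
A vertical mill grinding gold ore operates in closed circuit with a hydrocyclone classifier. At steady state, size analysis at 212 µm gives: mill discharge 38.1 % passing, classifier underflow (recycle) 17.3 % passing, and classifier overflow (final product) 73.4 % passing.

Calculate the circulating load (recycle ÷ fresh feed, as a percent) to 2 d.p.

Classifier node, passing 212 µm:
Fd + Rd = Ru + Fo ⇒ R/F = (o−d)/(d−u)
r = (73.4 − 38.1)/(38.1 − 17.3) = 35.3/20.8 = 1.6971
CL = 100·r = 169.71 %

CL = 169.71 %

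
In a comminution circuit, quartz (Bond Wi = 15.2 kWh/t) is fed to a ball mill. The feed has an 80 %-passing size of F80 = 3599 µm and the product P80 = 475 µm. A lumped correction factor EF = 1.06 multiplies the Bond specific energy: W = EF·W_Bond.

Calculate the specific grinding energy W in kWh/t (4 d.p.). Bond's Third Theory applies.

W_Bond = 10·Wi·(1/√P₈₀ − 1/√F₈₀)
1/√475 = 0.045883;  1/√3599 = 0.016669
W = 10·15.2·(0.045883 − 0.016669) = 4.4406 kWh/t
Corrected W = EF·W_Bond = 1.06·4.4406 = 4.7070 kWh/t

W = 4.7070 kWh/t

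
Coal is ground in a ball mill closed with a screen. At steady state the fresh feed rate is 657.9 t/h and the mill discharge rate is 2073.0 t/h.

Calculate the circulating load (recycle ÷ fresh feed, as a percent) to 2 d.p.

Steady state: M = F + R.
R = M − F = 2073.0 − 657.9 = 1415.1 t/h
CL = 100·R/F = 100·1415.1/657.9 = 215.09 %

CL = 215.09 %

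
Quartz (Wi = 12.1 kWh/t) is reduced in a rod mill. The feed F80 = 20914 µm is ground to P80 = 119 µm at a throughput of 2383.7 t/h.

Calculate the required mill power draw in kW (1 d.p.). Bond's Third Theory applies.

W = 10·Wi·[P80^(−½) − F80^(−½)]
W = 10·12.1·(1/√119 − 1/√20914) = 10·12.1·(0.084755) = 10.2554 kWh/t
Power = W × throughput = 10.2554 kWh/t × 2383.7 t/h = 24445.7 kW

P = 24445.7 kW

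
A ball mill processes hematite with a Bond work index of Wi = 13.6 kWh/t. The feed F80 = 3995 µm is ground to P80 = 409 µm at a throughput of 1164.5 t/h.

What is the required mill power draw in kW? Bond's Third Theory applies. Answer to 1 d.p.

W = 10 Wi (1/√P80 − 1/√F80)  [Bond]
W = 10·13.6·(1/√409 − 1/√3995) = 10·13.6·(0.033626) = 4.5731 kWh/t
P_mill = W·ṁ = 4.5731·1164.5 = 5325.3 kW

P = 5325.3 kW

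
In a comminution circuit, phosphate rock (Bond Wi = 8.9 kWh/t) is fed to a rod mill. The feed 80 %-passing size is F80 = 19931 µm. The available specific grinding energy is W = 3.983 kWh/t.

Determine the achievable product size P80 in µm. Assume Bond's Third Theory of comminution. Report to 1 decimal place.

W = 10 Wi (1/√P80 − 1/√F80)  [Bond]
⇒ 1/√P80 = W/(10·Wi) + 1/√F80
  = 3.9830/(10·8.9) + 1/√19931 = 0.044753 + 0.007083 = 0.051836
P80 = (1/0.051836)² = 19.2916² = 372.16 µm

P80 = 372.2 µm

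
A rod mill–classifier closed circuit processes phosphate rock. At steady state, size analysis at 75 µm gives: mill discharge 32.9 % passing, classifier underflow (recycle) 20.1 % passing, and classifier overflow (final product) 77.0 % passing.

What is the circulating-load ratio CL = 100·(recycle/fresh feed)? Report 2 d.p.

Classifier node, passing 75 µm:
(1+r)·d = r·u + o ⇒ r = (o−d)/(d−u)
r = (77.0 − 32.9)/(32.9 − 20.1) = 44.1/12.8 = 3.4453
CL = 100·r = 344.53 %

CL = 344.53 %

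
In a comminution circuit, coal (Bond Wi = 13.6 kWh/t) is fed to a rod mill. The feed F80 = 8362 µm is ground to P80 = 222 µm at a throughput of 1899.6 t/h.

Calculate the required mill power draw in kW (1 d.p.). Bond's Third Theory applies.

P = 14513.8 kW

W = 10·Wi·(P80^(-½) − F80^(-½))
W = 10·13.6·(1/√222 − 1/√8362) = 10·13.6·(0.056180) = 7.6405 kWh/t
Power = W × throughput = 7.6405 kWh/t × 1899.6 t/h = 14513.8 kW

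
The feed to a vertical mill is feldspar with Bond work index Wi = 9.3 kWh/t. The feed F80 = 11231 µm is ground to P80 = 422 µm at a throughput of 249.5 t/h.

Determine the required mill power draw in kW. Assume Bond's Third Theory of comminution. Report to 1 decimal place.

W = 10 Wi / √P80 − 10 Wi / √F80
W = 10·9.3·(1/√422 − 1/√11231) = 10·9.3·(0.039243) = 3.6496 kWh/t
P = W·T = 3.6496·249.5 = 910.6 kW

P = 910.6 kW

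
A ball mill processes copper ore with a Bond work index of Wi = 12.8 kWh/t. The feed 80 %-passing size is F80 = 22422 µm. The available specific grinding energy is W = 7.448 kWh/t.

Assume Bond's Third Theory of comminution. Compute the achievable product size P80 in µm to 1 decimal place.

P80 = 237.7 µm

W_Bond = 10·Wi·(1/√P₈₀ − 1/√F₈₀)
⇒ 1/√P80 = W/(10·Wi) + 1/√F80
  = 7.4480/(10·12.8) + 1/√22422 = 0.058188 + 0.006678 = 0.064866
P80 = (1/0.064866)² = 15.4165² = 237.67 µm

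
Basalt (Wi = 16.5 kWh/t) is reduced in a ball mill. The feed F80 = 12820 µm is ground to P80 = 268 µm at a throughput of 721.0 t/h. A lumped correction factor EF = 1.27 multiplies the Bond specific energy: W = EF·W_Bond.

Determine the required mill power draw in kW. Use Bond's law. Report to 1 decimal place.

P = 7894.6 kW

W = 10 Wi (P80^-0.5 − F80^-0.5)
W = 10·16.5·(1/√268 − 1/√12820) = 10·16.5·(0.052253) = 8.6217 kWh/t
W_actual = 1.27 × 8.6217 = 10.9496 kWh/t
P = W·T = 10.9496·721.0 = 7894.6 kW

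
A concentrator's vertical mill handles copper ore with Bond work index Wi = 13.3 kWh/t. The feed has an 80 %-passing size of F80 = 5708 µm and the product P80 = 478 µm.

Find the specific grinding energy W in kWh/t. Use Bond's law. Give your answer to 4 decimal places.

W = 4.3229 kWh/t

W = 10·Wi·[P80^(−½) − F80^(−½)]
1/√478 = 0.045739;  1/√5708 = 0.013236
W = 10·13.3·(0.045739 − 0.013236) = 4.3229 kWh/t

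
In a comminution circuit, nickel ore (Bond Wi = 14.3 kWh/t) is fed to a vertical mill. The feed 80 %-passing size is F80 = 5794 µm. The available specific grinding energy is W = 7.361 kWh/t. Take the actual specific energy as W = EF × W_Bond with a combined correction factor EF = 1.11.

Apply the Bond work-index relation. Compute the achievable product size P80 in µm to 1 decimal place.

P80 = 282.4 µm

Bond:  W = 10 Wi (1/√P − 1/√F)
W_Bond = W / EF = 7.361 / 1.11 = 6.6315 kWh/t
P80^-0.5 = F80^-0.5 + W_Bond/(10 Wi)
  = 6.6315/(10·14.3) + 1/√5794 = 0.046374 + 0.013137 = 0.059512
P80 = (1/0.059512)² = 16.8034² = 282.35 µm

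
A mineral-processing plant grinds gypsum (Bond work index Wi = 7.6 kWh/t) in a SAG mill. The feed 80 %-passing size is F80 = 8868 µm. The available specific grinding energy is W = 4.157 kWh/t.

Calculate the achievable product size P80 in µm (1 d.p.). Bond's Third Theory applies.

W = 10·Wi·[P80^(−½) − F80^(−½)]
P80^(−½) = W/(10 Wi) + F80^(−½)
  = 4.1570/(10·7.6) + 1/√8868 = 0.054697 + 0.010619 = 0.065316
P80 = (1/0.065316)² = 15.3101² = 234.40 µm

P80 = 234.4 µm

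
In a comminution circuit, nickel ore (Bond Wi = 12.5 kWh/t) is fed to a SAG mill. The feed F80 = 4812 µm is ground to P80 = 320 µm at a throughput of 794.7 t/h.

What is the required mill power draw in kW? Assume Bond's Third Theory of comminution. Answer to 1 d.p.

W = 10·Wi·(P80^(-½) − F80^(-½))
W = 10·12.5·(1/√320 − 1/√4812) = 10·12.5·(0.041486) = 5.1857 kWh/t
Power = W × throughput = 5.1857 kWh/t × 794.7 t/h = 4121.1 kW

P = 4121.1 kW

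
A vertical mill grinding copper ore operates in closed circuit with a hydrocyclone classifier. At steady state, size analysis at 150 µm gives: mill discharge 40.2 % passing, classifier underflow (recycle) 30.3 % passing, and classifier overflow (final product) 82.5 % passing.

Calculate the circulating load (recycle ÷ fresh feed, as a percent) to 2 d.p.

Mass balance on the −150 µm fraction:
(1+r)d = ru + o → r = (o−d)/(d−u)
r = (82.5 − 40.2)/(40.2 − 30.3) = 42.3/9.9 = 4.2727
CL = 100·r = 427.27 %

CL = 427.27 %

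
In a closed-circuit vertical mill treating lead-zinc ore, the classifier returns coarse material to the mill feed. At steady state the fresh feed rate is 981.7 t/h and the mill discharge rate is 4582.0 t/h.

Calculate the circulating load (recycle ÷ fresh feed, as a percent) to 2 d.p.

CL = 366.74 %

M = F + R at steady state, so:
R = M − F = 4582.0 − 981.7 = 3600.3 t/h
CL = 100·R/F = 100·3600.3/981.7 = 366.74 %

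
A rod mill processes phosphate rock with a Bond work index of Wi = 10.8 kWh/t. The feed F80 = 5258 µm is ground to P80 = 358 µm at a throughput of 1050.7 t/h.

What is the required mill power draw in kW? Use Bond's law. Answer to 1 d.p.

W = 10·Wi·(P80^(-½) − F80^(-½))
W = 10·10.8·(1/√358 − 1/√5258) = 10·10.8·(0.039061) = 4.2186 kWh/t
P_mill = W·ṁ = 4.2186·1050.7 = 4432.5 kW

P = 4432.5 kW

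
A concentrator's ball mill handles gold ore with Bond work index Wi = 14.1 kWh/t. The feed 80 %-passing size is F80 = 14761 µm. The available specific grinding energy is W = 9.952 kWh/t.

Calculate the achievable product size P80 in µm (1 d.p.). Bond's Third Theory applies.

P80 = 161.0 µm

W = 10·Wi·[P80^(−½) − F80^(−½)]
⇒ 1/√P80 = W/(10·Wi) + 1/√F80
  = 9.9520/(10·14.1) + 1/√14761 = 0.070582 + 0.008231 = 0.078812
P80 = (1/0.078812)² = 12.6884² = 160.99 µm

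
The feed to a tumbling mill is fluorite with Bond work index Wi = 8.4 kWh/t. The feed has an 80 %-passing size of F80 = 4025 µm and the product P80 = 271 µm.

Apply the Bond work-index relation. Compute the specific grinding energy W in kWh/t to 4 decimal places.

W = 3.7786 kWh/t

W = 10 Wi (1/√P80 − 1/√F80)  [Bond]
1/√271 = 0.060746;  1/√4025 = 0.015762
W = 10·8.4·(0.060746 − 0.015762) = 3.7786 kWh/t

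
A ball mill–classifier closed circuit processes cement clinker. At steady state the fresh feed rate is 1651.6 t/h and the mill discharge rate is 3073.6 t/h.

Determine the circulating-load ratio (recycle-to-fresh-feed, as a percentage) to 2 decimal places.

CL = 86.10 %

Steady state: M = F + R.
R = M − F = 3073.6 − 1651.6 = 1422.0 t/h
CL = 100·R/F = 100·1422.0/1651.6 = 86.10 %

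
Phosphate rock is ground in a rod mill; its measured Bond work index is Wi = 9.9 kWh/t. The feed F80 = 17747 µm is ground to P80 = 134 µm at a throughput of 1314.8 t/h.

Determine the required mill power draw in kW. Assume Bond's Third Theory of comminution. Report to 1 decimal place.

P = 10267.5 kW

W = 10 Wi (P80^-0.5 − F80^-0.5)
W = 10·9.9·(1/√134 − 1/√17747) = 10·9.9·(0.078880) = 7.8092 kWh/t
P = W·T = 7.8092·1314.8 = 10267.5 kW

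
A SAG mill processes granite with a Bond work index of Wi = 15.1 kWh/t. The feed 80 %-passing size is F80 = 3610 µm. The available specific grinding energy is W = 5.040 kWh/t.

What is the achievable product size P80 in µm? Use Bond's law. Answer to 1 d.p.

Bond:  W = 10 Wi (1/√P − 1/√F)
⇒ 1/√P80 = W/(10·Wi) + 1/√F80
  = 5.0400/(10·15.1) + 1/√3610 = 0.033377 + 0.016644 = 0.050021
P80 = (1/0.050021)² = 19.9916² = 399.66 µm

P80 = 399.7 µm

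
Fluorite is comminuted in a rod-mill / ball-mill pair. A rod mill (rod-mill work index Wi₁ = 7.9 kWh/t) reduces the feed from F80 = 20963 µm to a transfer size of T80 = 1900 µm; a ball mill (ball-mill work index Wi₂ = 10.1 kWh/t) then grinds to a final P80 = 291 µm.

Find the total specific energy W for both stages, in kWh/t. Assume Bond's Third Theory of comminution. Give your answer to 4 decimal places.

Bond: W = 10·Wi·(1/√P80 − 1/√F80)
Stage 1 (20963→1900 µm, Wi₁=7.9): W₁ = 10·7.9·(0.022942 − 0.006907) = 1.2668 kWh/t
Stage 2 (1900→291 µm, Wi₂=10.1): W₂ = 10·10.1·(0.058621 − 0.022942) = 3.6036 kWh/t
W = W₁ + W₂ = 1.2668 + 3.6036 = 4.8704 kWh/t

W = 4.8704 kWh/t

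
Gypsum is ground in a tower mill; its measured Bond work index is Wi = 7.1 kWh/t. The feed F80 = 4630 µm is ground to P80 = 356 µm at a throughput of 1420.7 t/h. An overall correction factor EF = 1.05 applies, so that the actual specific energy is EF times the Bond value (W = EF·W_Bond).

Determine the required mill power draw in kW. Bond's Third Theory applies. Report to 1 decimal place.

P = 4056.9 kW

W = 10·Wi·[P80^(−½) − F80^(−½)]
W = 10·7.1·(1/√356 − 1/√4630) = 10·7.1·(0.038304) = 2.7196 kWh/t
With EF = 1.05: W = 2.7196·1.05 = 2.8555 kWh/t
P_mill = W·ṁ = 2.8555·1420.7 = 4056.9 kW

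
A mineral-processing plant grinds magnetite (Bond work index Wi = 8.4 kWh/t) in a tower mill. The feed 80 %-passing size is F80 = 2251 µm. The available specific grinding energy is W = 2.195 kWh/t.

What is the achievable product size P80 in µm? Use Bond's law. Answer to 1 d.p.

Bond:  W = 10 Wi (1/√P − 1/√F)
1/√P80 = 1/√F80 + W/(10·Wi)
  = 2.1950/(10·8.4) + 1/√2251 = 0.026131 + 0.021077 = 0.047208
P80 = (1/0.047208)² = 21.1828² = 448.71 µm

P80 = 448.7 µm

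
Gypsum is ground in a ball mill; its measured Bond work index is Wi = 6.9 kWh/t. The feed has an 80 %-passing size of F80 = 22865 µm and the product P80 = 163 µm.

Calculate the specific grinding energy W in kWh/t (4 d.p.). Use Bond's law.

W = 10 Wi (1/√P80 − 1/√F80)  [Bond]
1/√163 = 0.078326;  1/√22865 = 0.006613
W = 10·6.9·(0.078326 − 0.006613) = 4.9482 kWh/t

W = 4.9482 kWh/t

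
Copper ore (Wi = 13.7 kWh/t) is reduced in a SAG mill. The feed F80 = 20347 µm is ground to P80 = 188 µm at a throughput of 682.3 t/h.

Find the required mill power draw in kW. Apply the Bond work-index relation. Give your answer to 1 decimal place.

W = 10·Wi·[P80^(−½) − F80^(−½)]
W = 10·13.7·(1/√188 − 1/√20347) = 10·13.7·(0.065922) = 9.0313 kWh/t
P = W·T = 9.0313·682.3 = 6162.1 kW

P = 6162.1 kW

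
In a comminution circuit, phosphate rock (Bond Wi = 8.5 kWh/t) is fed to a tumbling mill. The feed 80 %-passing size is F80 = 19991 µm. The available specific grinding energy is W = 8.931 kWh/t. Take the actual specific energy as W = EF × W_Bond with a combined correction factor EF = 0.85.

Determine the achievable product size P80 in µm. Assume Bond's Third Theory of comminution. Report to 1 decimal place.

W_Bond = 10·Wi·(1/√P₈₀ − 1/√F₈₀)
W_Bond = W / EF = 8.931 / 0.85 = 10.5071 kWh/t
1/√P80 = 1/√F80 + W_Bond/(10·Wi)
  = 10.5071/(10·8.5) + 1/√19991 = 0.123612 + 0.007073 = 0.130685
P80 = (1/0.130685)² = 7.6520² = 58.55 µm

P80 = 58.6 µm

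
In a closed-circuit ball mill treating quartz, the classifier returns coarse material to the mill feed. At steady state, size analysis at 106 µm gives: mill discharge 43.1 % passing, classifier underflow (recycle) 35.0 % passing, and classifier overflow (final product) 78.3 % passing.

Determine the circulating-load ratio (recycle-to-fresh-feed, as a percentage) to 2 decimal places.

Two-product formula at 106 µm:
(1+r)d = ru + o → r = (o−d)/(d−u)
r = (78.3 − 43.1)/(43.1 − 35.0) = 35.2/8.1 = 4.3457
CL = 100·r = 434.57 %

CL = 434.57 %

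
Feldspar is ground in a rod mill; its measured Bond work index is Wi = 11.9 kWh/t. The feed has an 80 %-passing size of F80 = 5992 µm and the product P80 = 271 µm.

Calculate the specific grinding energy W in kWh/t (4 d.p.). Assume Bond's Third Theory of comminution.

W = 5.6914 kWh/t

W_Bond = 10·Wi·(1/√P₈₀ − 1/√F₈₀)
1/√271 = 0.060746;  1/√5992 = 0.012919
W = 10·11.9·(0.060746 − 0.012919) = 5.6914 kWh/t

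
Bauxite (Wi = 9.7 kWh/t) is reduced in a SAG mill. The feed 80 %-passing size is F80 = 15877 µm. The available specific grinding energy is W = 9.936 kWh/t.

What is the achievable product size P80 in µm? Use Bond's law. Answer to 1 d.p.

P80 = 82.1 µm

Bond:  W = 10 Wi (1/√P − 1/√F)
P80^-0.5 = F80^-0.5 + W/(10 Wi)
  = 9.9360/(10·9.7) + 1/√15877 = 0.102433 + 0.007936 = 0.110369
P80 = (1/0.110369)² = 9.0605² = 82.09 µm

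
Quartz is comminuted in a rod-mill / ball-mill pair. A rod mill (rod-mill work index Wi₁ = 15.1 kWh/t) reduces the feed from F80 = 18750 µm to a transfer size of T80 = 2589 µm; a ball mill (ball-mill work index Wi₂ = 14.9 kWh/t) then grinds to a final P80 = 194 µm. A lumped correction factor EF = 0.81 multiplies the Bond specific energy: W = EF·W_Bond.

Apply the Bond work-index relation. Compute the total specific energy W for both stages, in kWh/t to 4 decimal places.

W = 7.8036 kWh/t

Bond:  W = 10 Wi (1/√P − 1/√F)
Stage 1 (18750→2589 µm, Wi₁=15.1): W₁ = 10·15.1·(0.019653 − 0.007303) = 1.8649 kWh/t
Stage 2 (2589→194 µm, Wi₂=14.9): W₂ = 10·14.9·(0.071796 − 0.019653) = 7.7692 kWh/t
W = W₁ + W₂ = 1.8649 + 7.7692 = 9.6341 kWh/t
Corrected W = EF·W_Bond = 0.81·9.6341 = 7.8036 kWh/t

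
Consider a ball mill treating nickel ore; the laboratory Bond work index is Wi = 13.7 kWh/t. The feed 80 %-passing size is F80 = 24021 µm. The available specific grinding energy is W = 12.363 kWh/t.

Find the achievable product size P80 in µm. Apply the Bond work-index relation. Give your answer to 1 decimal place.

W = 10 Wi (1/√P80 − 1/√F80)  [Bond]
⇒ 1/√P80 = W/(10 Wi) + 1/√F80
  = 12.3630/(10·13.7) + 1/√24021 = 0.090241 + 0.006452 = 0.096693
P80 = (1/0.096693)² = 10.3420² = 106.96 µm

P80 = 107.0 µm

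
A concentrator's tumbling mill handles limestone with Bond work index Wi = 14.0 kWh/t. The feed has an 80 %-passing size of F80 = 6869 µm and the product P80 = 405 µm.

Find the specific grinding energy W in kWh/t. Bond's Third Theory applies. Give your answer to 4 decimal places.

W = 5.2675 kWh/t

W = 10·Wi·(P80^(-½) − F80^(-½))
1/√405 = 0.049690;  1/√6869 = 0.012066
W = 10·14.0·(0.049690 − 0.012066) = 5.2675 kWh/t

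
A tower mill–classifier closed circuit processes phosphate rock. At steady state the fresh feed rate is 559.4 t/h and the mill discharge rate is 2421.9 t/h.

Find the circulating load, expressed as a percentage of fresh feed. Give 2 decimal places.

CL = 332.95 %

Mill node: discharge = fresh + recycle.
R = M − F = 2421.9 − 559.4 = 1862.5 t/h
CL = 100·R/F = 100·1862.5/559.4 = 332.95 %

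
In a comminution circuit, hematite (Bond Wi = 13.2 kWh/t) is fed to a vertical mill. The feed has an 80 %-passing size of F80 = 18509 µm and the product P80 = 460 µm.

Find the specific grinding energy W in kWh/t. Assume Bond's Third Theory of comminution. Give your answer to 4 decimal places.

Bond:  W = 10 Wi (1/√P − 1/√F)
1/√460 = 0.046625;  1/√18509 = 0.007350
W = 10·13.2·(0.046625 − 0.007350) = 5.1843 kWh/t

W = 5.1843 kWh/t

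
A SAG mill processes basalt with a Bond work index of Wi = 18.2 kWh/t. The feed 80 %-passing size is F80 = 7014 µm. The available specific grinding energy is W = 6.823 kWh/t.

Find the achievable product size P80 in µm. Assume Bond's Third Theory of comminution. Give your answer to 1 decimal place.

W = 10 Wi (1/√P80 − 1/√F80)  [Bond]
1/√P80 = 1/√F80 + W/(10·Wi)
  = 6.8230/(10·18.2) + 1/√7014 = 0.037489 + 0.011940 = 0.049429
P80 = (1/0.049429)² = 20.2309² = 409.29 µm

P80 = 409.3 µm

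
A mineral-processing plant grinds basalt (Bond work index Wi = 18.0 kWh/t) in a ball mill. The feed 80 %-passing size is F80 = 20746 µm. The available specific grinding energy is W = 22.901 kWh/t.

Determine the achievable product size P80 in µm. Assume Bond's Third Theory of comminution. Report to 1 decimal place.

W = 10·Wi·(P80^(-½) − F80^(-½))
P80^-0.5 = F80^-0.5 + W/(10 Wi)
  = 22.9010/(10·18.0) + 1/√20746 = 0.127228 + 0.006943 = 0.134171
P80 = (1/0.134171)² = 7.4532² = 55.55 µm

P80 = 55.6 µm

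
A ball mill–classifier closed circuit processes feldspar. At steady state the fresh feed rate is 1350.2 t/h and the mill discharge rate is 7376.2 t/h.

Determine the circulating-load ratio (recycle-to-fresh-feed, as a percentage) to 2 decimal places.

Steady state: M = F + R.
R = M − F = 7376.2 − 1350.2 = 6026.0 t/h
CL = 100·R/F = 100·6026.0/1350.2 = 446.30 %

CL = 446.30 %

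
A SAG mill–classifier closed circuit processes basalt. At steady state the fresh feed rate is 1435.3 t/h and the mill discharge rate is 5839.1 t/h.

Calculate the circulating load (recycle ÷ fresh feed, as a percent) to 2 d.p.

CL = 306.82 %

Steady state: M = F + R.
R = M − F = 5839.1 − 1435.3 = 4403.8 t/h
CL = 100·R/F = 100·4403.8/1435.3 = 306.82 %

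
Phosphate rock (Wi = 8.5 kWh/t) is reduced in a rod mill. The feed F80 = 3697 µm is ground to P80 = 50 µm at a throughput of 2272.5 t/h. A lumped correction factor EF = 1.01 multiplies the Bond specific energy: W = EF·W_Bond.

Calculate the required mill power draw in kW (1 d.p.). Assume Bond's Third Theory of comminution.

P = 24381.8 kW

W = 10 Wi (1/√P80 − 1/√F80)  [Bond]
W = 10·8.5·(1/√50 − 1/√3697) = 10·8.5·(0.124975) = 10.6229 kWh/t
Corrected W = EF·W_Bond = 1.01·10.6229 = 10.7291 kWh/t
P = W·T = 10.7291·2272.5 = 24381.8 kW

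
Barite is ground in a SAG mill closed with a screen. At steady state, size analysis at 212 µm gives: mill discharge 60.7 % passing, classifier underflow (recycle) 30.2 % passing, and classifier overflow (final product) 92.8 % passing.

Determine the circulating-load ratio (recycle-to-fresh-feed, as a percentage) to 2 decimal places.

CL = 105.25 %

Mass balance on the −212 µm fraction:
(1+r)·d = r·u + o ⇒ r = (o−d)/(d−u)
r = (92.8 − 60.7)/(60.7 − 30.2) = 32.1/30.5 = 1.0525
CL = 100·r = 105.25 %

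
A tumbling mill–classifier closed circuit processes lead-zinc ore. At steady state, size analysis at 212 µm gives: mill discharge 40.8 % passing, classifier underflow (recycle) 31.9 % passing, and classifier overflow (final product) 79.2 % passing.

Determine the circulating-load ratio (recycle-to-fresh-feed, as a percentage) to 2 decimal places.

Classifier node, passing 212 µm:
(1+r)·d = r·u + o ⇒ r = (o−d)/(d−u)
r = (79.2 − 40.8)/(40.8 − 31.9) = 38.4/8.9 = 4.3146
CL = 100·r = 431.46 %

CL = 431.46 %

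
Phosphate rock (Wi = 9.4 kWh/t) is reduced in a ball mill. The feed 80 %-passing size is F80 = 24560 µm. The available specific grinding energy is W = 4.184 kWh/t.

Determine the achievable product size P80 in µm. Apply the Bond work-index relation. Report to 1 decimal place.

W = 10·Wi·(P80^(-½) − F80^(-½))
P80^(−½) = W/(10 Wi) + F80^(−½)
  = 4.1840/(10·9.4) + 1/√24560 = 0.044511 + 0.006381 = 0.050892
P80 = (1/0.050892)² = 19.6496² = 386.11 µm

P80 = 386.1 µm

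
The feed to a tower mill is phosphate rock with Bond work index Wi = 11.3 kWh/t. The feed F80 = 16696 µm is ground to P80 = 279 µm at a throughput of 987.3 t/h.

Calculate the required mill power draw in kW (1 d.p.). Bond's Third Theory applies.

Bond:  W = 10 Wi (1/√P − 1/√F)
W = 10·11.3·(1/√279 − 1/√16696) = 10·11.3·(0.052129) = 5.8906 kWh/t
Power = W × throughput = 5.8906 kWh/t × 987.3 t/h = 5815.8 kW

P = 5815.8 kW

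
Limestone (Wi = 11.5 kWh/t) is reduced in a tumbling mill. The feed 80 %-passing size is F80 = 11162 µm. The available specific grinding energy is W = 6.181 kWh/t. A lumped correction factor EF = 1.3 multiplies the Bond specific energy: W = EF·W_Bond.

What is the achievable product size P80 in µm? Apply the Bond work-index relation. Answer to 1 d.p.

P80 = 387.4 µm

W = 10·Wi·[P80^(−½) − F80^(−½)]
W_Bond = W / EF = 6.181 / 1.3 = 4.7546 kWh/t
P80^-0.5 = F80^-0.5 + W_Bond/(10 Wi)
  = 4.7546/(10·11.5) + 1/√11162 = 0.041344 + 0.009465 = 0.050810
P80 = (1/0.050810)² = 19.6813² = 387.35 µm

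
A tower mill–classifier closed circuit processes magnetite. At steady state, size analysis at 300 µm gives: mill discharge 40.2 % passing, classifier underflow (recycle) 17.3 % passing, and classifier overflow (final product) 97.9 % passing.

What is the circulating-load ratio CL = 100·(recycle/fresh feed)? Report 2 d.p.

Mass balance on the −300 µm fraction:
r = (o − d)/(d − u)
r = (97.9 − 40.2)/(40.2 − 17.3) = 57.7/22.9 = 2.5197
CL = 100·r = 251.97 %

CL = 251.97 %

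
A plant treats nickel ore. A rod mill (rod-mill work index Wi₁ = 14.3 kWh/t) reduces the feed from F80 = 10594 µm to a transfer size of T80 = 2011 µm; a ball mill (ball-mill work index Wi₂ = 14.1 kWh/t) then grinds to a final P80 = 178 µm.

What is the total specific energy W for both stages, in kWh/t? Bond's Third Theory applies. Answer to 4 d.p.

W = 9.2237 kWh/t

W = 10·Wi·[P80^(−½) − F80^(−½)]
Stage 1 (10594→2011 µm, Wi₁=14.3): W₁ = 10·14.3·(0.022299 − 0.009716) = 1.7995 kWh/t
Stage 2 (2011→178 µm, Wi₂=14.1): W₂ = 10·14.1·(0.074953 − 0.022299) = 7.4242 kWh/t
W = W₁ + W₂ = 1.7995 + 7.4242 = 9.2237 kWh/t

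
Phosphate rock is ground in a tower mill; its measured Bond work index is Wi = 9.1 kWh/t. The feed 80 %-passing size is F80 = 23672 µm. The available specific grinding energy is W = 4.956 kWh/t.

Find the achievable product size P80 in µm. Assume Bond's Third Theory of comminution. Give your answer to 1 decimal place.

P80 = 269.1 µm

W = 10 Wi (P80^-0.5 − F80^-0.5)
P80^(−½) = W/(10 Wi) + F80^(−½)
  = 4.9560/(10·9.1) + 1/√23672 = 0.054462 + 0.006500 = 0.060961
P80 = (1/0.060961)² = 16.4039² = 269.09 µm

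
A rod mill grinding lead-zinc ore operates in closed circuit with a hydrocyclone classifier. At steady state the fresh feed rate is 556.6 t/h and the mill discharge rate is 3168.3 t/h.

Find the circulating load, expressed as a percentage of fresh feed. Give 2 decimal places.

CL = 469.22 %

Discharge = new feed + return, hence
R = M − F = 3168.3 − 556.6 = 2611.7 t/h
CL = 100·R/F = 100·2611.7/556.6 = 469.22 %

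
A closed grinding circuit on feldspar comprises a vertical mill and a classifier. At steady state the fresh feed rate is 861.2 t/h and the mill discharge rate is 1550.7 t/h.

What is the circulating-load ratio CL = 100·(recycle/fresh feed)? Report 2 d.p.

Steady state: M = F + R.
R = M − F = 1550.7 − 861.2 = 689.5 t/h
CL = 100·R/F = 100·689.5/861.2 = 80.06 %

CL = 80.06 %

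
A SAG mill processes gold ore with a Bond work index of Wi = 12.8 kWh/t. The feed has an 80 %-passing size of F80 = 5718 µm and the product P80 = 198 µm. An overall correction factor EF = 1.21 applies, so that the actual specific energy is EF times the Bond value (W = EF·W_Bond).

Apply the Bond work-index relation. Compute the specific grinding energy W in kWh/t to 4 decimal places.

W = 8.9586 kWh/t

W = 10 Wi / √P80 − 10 Wi / √F80
1/√198 = 0.071067;  1/√5718 = 0.013224
W = 10·12.8·(0.071067 − 0.013224) = 7.4038 kWh/t
With EF = 1.21: W = 7.4038·1.21 = 8.9586 kWh/t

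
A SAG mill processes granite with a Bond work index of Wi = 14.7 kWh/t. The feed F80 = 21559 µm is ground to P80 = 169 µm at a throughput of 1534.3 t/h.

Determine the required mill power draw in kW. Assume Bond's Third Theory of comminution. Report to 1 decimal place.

W = 10 Wi (1/√P80 − 1/√F80)  [Bond]
W = 10·14.7·(1/√169 − 1/√21559) = 10·14.7·(0.070112) = 10.3065 kWh/t
Mill draw = 10.3065 × 1534.3 = 15813.3 kW

P = 15813.3 kW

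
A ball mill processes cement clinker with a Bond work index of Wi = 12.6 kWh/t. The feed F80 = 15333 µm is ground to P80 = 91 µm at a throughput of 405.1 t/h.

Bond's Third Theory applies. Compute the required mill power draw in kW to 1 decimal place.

P = 4938.5 kW

W = 10·Wi·[P80^(−½) − F80^(−½)]
W = 10·12.6·(1/√91 − 1/√15333) = 10·12.6·(0.096753) = 12.1908 kWh/t
P = W·T = 12.1908·405.1 = 4938.5 kW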